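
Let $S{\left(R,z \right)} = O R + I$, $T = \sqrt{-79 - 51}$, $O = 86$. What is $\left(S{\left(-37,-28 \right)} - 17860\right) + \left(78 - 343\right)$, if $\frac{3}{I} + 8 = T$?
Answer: $- \frac{2066791}{97} - \frac{3 i \sqrt{130}}{194} \approx -21307.0 - 0.17632 i$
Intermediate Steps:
$T = i \sqrt{130}$ ($T = \sqrt{-130} = i \sqrt{130} \approx 11.402 i$)
$I = \frac{3}{-8 + i \sqrt{130}} \approx -0.12371 - 0.17632 i$
$S{\left(R,z \right)} = - \frac{12}{97} + 86 R - \frac{3 i \sqrt{130}}{194}$ ($S{\left(R,z \right)} = 86 R - \left(\frac{12}{97} + \frac{3 i \sqrt{130}}{194}\right) = - \frac{12}{97} + 86 R - \frac{3 i \sqrt{130}}{194}$)
$\left(S{\left(-37,-28 \right)} - 17860\right) + \left(78 - 343\right) = \left(\left(- \frac{12}{97} + 86 \left(-37\right) - \frac{3 i \sqrt{130}}{194}\right) - 17860\right) + \left(78 - 343\right) = \left(\left(- \frac{12}{97} - 3182 - \frac{3 i \sqrt{130}}{194}\right) - 17860\right) + \left(78 - 343\right) = \left(\left(- \frac{308666}{97} - \frac{3 i \sqrt{130}}{194}\right) - 17860\right) - 265 = \left(- \frac{2041086}{97} - \frac{3 i \sqrt{130}}{194}\right) - 265 = - \frac{2066791}{97} - \frac{3 i \sqrt{130}}{194}$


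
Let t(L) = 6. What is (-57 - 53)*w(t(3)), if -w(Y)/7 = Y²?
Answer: 27720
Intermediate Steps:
w(Y) = -7*Y²
(-57 - 53)*w(t(3)) = (-57 - 53)*(-7*6²) = -(-770)*36 = -110*(-252) = 27720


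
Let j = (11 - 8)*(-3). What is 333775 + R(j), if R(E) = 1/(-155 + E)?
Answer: 54739099/164 ≈ 3.3378e+5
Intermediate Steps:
j = -9 (j = 3*(-3) = -9)
333775 + R(j) = 333775 + 1/(-155 - 9) = 333775 + 1/(-164) = 333775 - 1/164 = 54739099/164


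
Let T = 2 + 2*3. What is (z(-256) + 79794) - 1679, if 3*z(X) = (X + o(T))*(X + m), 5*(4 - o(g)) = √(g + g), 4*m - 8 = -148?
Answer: 513183/5 ≈ 1.0264e+5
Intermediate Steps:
m = -35 (m = 2 + (¼)*(-148) = 2 - 37 = -35)
T = 8 (T = 2 + 6 = 8)
o(g) = 4 - √2*√g/5 (o(g) = 4 - √(g + g)/5 = 4 - √2*√g/5)
z(X) = (-35 + X)*(16/5 + X)/3 (z(X) = ((X + (4 - √2*√8/5))*(X - 35))/3 = ((X + (4 - √2*2*√2/5))*(-35 + X))/3 = ((X + (4 - ⅘))*(-35 + X))/3 = ((X + 16/5)*(-35 + X))/3 = ((16/5 + X)*(-35 + X))/3 = ((-35 + X)*(16/5 + X))/3 = (-35 + X)*(16/5 + X)/3)
(z(-256) + 79794) - 1679 = ((-112/3 - 53/5*(-256) + (⅓)*(-256)²) + 79794) - 1679 = ((-112/3 + 13568/5 + (⅓)*65536) + 79794) - 1679 = ((-112/3 + 13568/5 + 65536/3) + 79794) - 1679 = (122608/5 + 79794) - 1679 = 521578/5 - 1679 = 513183/5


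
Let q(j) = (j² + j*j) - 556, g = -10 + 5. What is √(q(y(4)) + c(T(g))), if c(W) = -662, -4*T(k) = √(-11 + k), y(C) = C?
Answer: I*√1186 ≈ 34.438*I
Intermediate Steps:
g = -5
q(j) = -556 + 2*j² (q(j) = (j² + j²) - 556 = 2*j² - 556 = -556 + 2*j²)
T(k) = -√(-11 + k)/4
√(q(y(4)) + c(T(g))) = √((-556 + 2*4²) - 662) = √((-556 + 2*16) - 662) = √((-556 + 32) - 662) = √(-524 - 662) = √(-1186) = I*√1186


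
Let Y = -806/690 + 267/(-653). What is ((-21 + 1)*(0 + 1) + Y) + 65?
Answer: 9782551/225285 ≈ 43.423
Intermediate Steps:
Y = -355274/225285 (Y = -806*1/690 + 267*(-1/653) = -403/345 - 267/653 = -355274/225285 ≈ -1.5770)
((-21 + 1)*(0 + 1) + Y) + 65 = ((-21 + 1)*(0 + 1) - 355274/225285) + 65 = (-20*1 - 355274/225285) + 65 = (-20 - 355274/225285) + 65 = -4860974/225285 + 65 = 9782551/225285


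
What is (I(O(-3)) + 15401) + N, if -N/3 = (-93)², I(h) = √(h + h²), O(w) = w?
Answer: -10546 + √6 ≈ -10544.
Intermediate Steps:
N = -25947 (N = -3*(-93)² = -3*8649 = -25947)
(I(O(-3)) + 15401) + N = (√(-3*(1 - 3)) + 15401) - 25947 = (√(-3*(-2)) + 15401) - 25947 = (√6 + 15401) - 25947 = (15401 + √6) - 25947 = -10546 + √6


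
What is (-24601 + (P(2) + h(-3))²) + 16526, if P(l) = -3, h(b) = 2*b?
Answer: -7994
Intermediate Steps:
(-24601 + (P(2) + h(-3))²) + 16526 = (-24601 + (-3 + 2*(-3))²) + 16526 = (-24601 + (-3 - 6)²) + 16526 = (-24601 + (-9)²) + 16526 = (-24601 + 81) + 16526 = -24520 + 16526 = -7994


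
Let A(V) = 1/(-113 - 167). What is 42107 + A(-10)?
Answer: 11789959/280 ≈ 42107.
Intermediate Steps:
A(V) = -1/280 (A(V) = 1/(-280) = -1/280)
42107 + A(-10) = 42107 - 1/280 = 11789959/280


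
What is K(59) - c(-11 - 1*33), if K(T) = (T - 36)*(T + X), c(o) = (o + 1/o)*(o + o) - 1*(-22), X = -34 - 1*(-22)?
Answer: -2815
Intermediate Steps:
X = -12 (X = -34 + 22 = -12)
c(o) = 22 + 2*o*(o + 1/o) (c(o) = (o + 1/o)*(2*o) + 22 = 2*o*(o + 1/o) + 22 = 22 + 2*o*(o + 1/o))
K(T) = (-36 + T)*(-12 + T) (K(T) = (T - 36)*(T - 12) = (-36 + T)*(-12 + T))
K(59) - c(-11 - 1*33) = (432 + 59**2 - 48*59) - (24 + 2*(-11 - 1*33)**2) = (432 + 3481 - 2832) - (24 + 2*(-11 - 33)**2) = 1081 - (24 + 2*(-44)**2) = 1081 - (24 + 2*1936) = 1081 - (24 + 3872) = 1081 - 1*3896 = 1081 - 3896 = -2815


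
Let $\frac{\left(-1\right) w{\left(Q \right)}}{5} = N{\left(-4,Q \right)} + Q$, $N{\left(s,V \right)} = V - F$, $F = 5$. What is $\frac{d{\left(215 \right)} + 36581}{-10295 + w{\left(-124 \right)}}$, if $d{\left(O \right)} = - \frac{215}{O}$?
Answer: $- \frac{3658}{903} \approx -4.0509$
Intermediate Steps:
$N{\left(s,V \right)} = -5 + V$ ($N{\left(s,V \right)} = V - 5 = -5 + V$)
$w{\left(Q \right)} = 25 - 10 Q$ ($w{\left(Q \right)} = - 5 \left(\left(-5 + Q\right) + Q\right) = - 5 \left(-5 + 2 Q\right) = 25 - 10 Q$)
$\frac{d{\left(215 \right)} + 36581}{-10295 + w{\left(-124 \right)}} = \frac{- \frac{215}{215} + 36581}{-10295 + \left(25 - -1240\right)} = \frac{\left(-215\right) \frac{1}{215} + 36581}{-10295 + \left(25 + 1240\right)} = \frac{-1 + 36581}{-10295 + 1265} = \frac{36580}{-9030} = 36580 \left(- \frac{1}{9030}\right) = - \frac{3658}{903}$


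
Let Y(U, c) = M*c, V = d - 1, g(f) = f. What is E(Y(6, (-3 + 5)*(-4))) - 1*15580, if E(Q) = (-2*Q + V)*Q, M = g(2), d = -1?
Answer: -16060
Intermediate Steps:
M = 2
V = -2 (V = -1 - 1 = -2)
Y(U, c) = 2*c
E(Q) = Q*(-2 - 2*Q) (E(Q) = (-2*Q - 2)*Q = (-2 - 2*Q)*Q = Q*(-2 - 2*Q))
E(Y(6, (-3 + 5)*(-4))) - 1*15580 = -2*2*((-3 + 5)*(-4))*(1 + 2*((-3 + 5)*(-4))) - 1*15580 = -2*2*(2*(-4))*(1 + 2*(2*(-4))) - 15580 = -2*2*(-8)*(1 + 2*(-8)) - 15580 = -2*(-16)*(1 - 16) - 15580 = -2*(-16)*(-15) - 15580 = -480 - 15580 = -16060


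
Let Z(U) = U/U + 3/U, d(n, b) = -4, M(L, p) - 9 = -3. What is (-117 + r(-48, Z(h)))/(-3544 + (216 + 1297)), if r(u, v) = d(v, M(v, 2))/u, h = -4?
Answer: 1403/24372 ≈ 0.057566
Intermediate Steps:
M(L, p) = 6 (M(L, p) = 9 - 3 = 6)
Z(U) = 1 + 3/U
r(u, v) = -4/u
(-117 + r(-48, Z(h)))/(-3544 + (216 + 1297)) = (-117 - 4/(-48))/(-3544 + (216 + 1297)) = (-117 - 4*(-1/48))/(-3544 + 1513) = (-117 + 1/12)/(-2031) = -1403/12*(-1/2031) = 1403/24372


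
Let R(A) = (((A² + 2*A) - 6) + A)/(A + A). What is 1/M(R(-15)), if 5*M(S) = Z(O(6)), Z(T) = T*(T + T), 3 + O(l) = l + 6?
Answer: 5/162 ≈ 0.030864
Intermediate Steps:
O(l) = 3 + l (O(l) = -3 + (l + 6) = -3 + (6 + l) = 3 + l)
R(A) = (-6 + A² + 3*A)/(2*A) (R(A) = ((-6 + A² + 2*A) + A)/((2*A)) = (-6 + A² + 3*A)*(1/(2*A)) = (-6 + A² + 3*A)/(2*A))
Z(T) = 2*T² (Z(T) = T*(2*T) = 2*T²)
M(S) = 162/5 (M(S) = (2*(3 + 6)²)/5 = (2*9²)/5 = (2*81)/5 = (⅕)*162 = 162/5)
1/M(R(-15)) = 1/(162/5) = 5/162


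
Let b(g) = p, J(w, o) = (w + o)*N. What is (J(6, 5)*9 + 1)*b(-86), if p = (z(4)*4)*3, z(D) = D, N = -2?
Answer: -9456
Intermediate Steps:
J(w, o) = -2*o - 2*w (J(w, o) = (w + o)*(-2) = (o + w)*(-2) = -2*o - 2*w)
p = 48 (p = (4*4)*3 = 16*3 = 48)
b(g) = 48
(J(6, 5)*9 + 1)*b(-86) = ((-2*5 - 2*6)*9 + 1)*48 = ((-10 - 12)*9 + 1)*48 = (-22*9 + 1)*48 = (-198 + 1)*48 = -197*48 = -9456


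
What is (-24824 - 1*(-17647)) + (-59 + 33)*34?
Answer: -8061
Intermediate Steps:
(-24824 - 1*(-17647)) + (-59 + 33)*34 = (-24824 + 17647) - 26*34 = -7177 - 884 = -8061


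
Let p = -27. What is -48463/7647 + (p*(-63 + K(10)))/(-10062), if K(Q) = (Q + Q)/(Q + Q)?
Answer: -27801988/4274673 ≈ -6.5039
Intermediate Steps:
K(Q) = 1 (K(Q) = (2*Q)/((2*Q)) = (2*Q)*(1/(2*Q)) = 1)
-48463/7647 + (p*(-63 + K(10)))/(-10062) = -48463/7647 - 27*(-63 + 1)/(-10062) = -48463*1/7647 - 27*(-62)*(-1/10062) = -48463/7647 + 1674*(-1/10062) = -48463/7647 - 93/559 = -27801988/4274673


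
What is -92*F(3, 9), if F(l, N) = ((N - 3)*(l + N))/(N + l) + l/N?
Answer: -1748/3 ≈ -582.67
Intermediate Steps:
F(l, N) = -3 + N + l/N (F(l, N) = ((-3 + N)*(N + l))/(N + l) + l/N = (-3 + N) + l/N = -3 + N + l/N)
-92*F(3, 9) = -92*(-3 + 9 + 3/9) = -92*(-3 + 9 + 3*(⅑)) = -92*(-3 + 9 + ⅓) = -92*19/3 = -1748/3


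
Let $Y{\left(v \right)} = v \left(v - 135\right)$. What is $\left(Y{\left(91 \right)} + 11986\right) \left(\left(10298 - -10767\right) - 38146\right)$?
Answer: $-136340542$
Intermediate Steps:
$Y{\left(v \right)} = v \left(-135 + v\right)$
$\left(Y{\left(91 \right)} + 11986\right) \left(\left(10298 - -10767\right) - 38146\right) = \left(91 \left(-135 + 91\right) + 11986\right) \left(\left(10298 - -10767\right) - 38146\right) = \left(91 \left(-44\right) + 11986\right) \left(\left(10298 + 10767\right) - 38146\right) = \left(-4004 + 11986\right) \left(21065 - 38146\right) = 7982 \left(-17081\right) = -136340542$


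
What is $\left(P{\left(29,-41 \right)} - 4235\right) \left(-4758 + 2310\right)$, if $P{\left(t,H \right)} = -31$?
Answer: $10443168$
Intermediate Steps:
$\left(P{\left(29,-41 \right)} - 4235\right) \left(-4758 + 2310\right) = \left(-31 - 4235\right) \left(-4758 + 2310\right) = \left(-4266\right) \left(-2448\right) = 10443168$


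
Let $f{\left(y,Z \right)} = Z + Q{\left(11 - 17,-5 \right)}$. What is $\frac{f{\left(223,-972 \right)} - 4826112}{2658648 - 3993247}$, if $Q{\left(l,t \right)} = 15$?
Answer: $\frac{4827069}{1334599} \approx 3.6169$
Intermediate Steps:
$f{\left(y,Z \right)} = 15 + Z$ ($f{\left(y,Z \right)} = Z + 15 = 15 + Z$)
$\frac{f{\left(223,-972 \right)} - 4826112}{2658648 - 3993247} = \frac{\left(15 - 972\right) - 4826112}{2658648 - 3993247} = \frac{-957 - 4826112}{-1334599} = \left(-4827069\right) \left(- \frac{1}{1334599}\right) = \frac{4827069}{1334599}$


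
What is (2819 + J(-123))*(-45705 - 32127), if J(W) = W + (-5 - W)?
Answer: -219019248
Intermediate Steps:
J(W) = -5
(2819 + J(-123))*(-45705 - 32127) = (2819 - 5)*(-45705 - 32127) = 2814*(-77832) = -219019248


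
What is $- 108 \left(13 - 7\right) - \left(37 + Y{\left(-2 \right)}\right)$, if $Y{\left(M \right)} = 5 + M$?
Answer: $-688$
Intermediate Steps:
$- 108 \left(13 - 7\right) - \left(37 + Y{\left(-2 \right)}\right) = - 108 \left(13 - 7\right) - 40 = \left(-108\right) 6 - 40 = -648 - 40 = -688$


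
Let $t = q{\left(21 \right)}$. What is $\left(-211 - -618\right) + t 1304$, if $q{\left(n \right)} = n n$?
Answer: $575471$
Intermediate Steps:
$q{\left(n \right)} = n^{2}$
$t = 441$ ($t = 21^{2} = 441$)
$\left(-211 - -618\right) + t 1304 = \left(-211 - -618\right) + 441 \cdot 1304 = \left(-211 + 618\right) + 575064 = 407 + 575064 = 575471$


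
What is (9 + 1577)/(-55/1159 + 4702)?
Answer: 1838174/5449563 ≈ 0.33731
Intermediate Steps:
(9 + 1577)/(-55/1159 + 4702) = 1586/(-55*1/1159 + 4702) = 1586/(-55/1159 + 4702) = 1586/(5449563/1159) = 1586*(1159/5449563) = 1838174/5449563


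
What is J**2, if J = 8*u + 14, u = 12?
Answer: 12100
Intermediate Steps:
J = 110 (J = 8*12 + 14 = 96 + 14 = 110)
J**2 = 110**2 = 12100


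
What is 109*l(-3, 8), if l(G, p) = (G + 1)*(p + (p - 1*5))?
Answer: -2398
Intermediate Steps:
l(G, p) = (1 + G)*(-5 + 2*p) (l(G, p) = (1 + G)*(p + (p - 5)) = (1 + G)*(p + (-5 + p)) = (1 + G)*(-5 + 2*p))
109*l(-3, 8) = 109*(-5 - 5*(-3) + 2*8 + 2*(-3)*8) = 109*(-5 + 15 + 16 - 48) = 109*(-22) = -2398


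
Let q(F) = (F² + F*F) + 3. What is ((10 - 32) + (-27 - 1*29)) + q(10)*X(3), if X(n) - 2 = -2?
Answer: -78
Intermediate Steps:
q(F) = 3 + 2*F² (q(F) = (F² + F²) + 3 = 2*F² + 3 = 3 + 2*F²)
X(n) = 0 (X(n) = 2 - 2 = 0)
((10 - 32) + (-27 - 1*29)) + q(10)*X(3) = ((10 - 32) + (-27 - 1*29)) + (3 + 2*10²)*0 = (-22 + (-27 - 29)) + (3 + 2*100)*0 = (-22 - 56) + (3 + 200)*0 = -78 + 203*0 = -78 + 0 = -78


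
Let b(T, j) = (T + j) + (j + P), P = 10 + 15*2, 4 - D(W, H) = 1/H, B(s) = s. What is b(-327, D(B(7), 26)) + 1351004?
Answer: 17559424/13 ≈ 1.3507e+6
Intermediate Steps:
D(W, H) = 4 - 1/H
P = 40 (P = 10 + 30 = 40)
b(T, j) = 40 + T + 2*j (b(T, j) = (T + j) + (j + 40) = (T + j) + (40 + j) = 40 + T + 2*j)
b(-327, D(B(7), 26)) + 1351004 = (40 - 327 + 2*(4 - 1/26)) + 1351004 = (40 - 327 + 2*(103/26)) + 1351004 = (40 - 327 + 103/13) + 1351004 = -3628/13 + 1351004 = 17559424/13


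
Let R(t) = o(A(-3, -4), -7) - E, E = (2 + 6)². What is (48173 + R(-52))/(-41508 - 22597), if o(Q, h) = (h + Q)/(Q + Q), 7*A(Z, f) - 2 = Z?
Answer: -48134/64105 ≈ -0.75086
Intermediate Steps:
A(Z, f) = 2/7 + Z/7
E = 64 (E = 8² = 64)
o(Q, h) = (Q + h)/(2*Q) (o(Q, h) = (Q + h)/((2*Q)) = (Q + h)*(1/(2*Q)) = (Q + h)/(2*Q))
R(t) = -39 (R(t) = ((2/7 + (⅐)*(-3)) - 7)/(2*(2/7 + (⅐)*(-3))) - 1*64 = ((2/7 - 3/7) - 7)/(2*(2/7 - 3/7)) - 64 = (-⅐ - 7)/(2*(-⅐)) - 64 = (½)*(-7)*(-50/7) - 64 = 25 - 64 = -39)
(48173 + R(-52))/(-41508 - 22597) = (48173 - 39)/(-41508 - 22597) = 48134/(-64105) = 48134*(-1/64105) = -48134/64105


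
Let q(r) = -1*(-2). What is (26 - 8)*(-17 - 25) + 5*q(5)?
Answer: -746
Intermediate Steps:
q(r) = 2
(26 - 8)*(-17 - 25) + 5*q(5) = (26 - 8)*(-17 - 25) + 5*2 = 18*(-42) + 10 = -756 + 10 = -746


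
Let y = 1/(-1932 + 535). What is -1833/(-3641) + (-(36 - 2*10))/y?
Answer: 81385465/3641 ≈ 22353.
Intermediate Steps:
y = -1/1397 (y = 1/(-1397) = -1/1397 ≈ -0.00071582)
-1833/(-3641) + (-(36 - 2*10))/y = -1833/(-3641) + (-(36 - 2*10))/(-1/1397) = -1833*(-1/3641) - (36 - 20)*(-1397) = 1833/3641 - 1*16*(-1397) = 1833/3641 - 16*(-1397) = 1833/3641 + 22352 = 81385465/3641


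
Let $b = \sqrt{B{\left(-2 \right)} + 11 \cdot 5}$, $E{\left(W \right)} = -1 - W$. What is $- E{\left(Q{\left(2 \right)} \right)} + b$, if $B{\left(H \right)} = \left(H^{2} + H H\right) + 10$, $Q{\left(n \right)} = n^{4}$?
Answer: $17 + \sqrt{73} \approx 25.544$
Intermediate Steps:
$B{\left(H \right)} = 10 + 2 H^{2}$ ($B{\left(H \right)} = \left(H^{2} + H^{2}\right) + 10 = 2 H^{2} + 10 = 10 + 2 H^{2}$)
$b = \sqrt{73}$ ($b = \sqrt{\left(10 + 2 \left(-2\right)^{2}\right) + 11 \cdot 5} = \sqrt{\left(10 + 2 \cdot 4\right) + 55} = \sqrt{\left(10 + 8\right) + 55} = \sqrt{18 + 55} = \sqrt{73} \approx 8.544$)
$- E{\left(Q{\left(2 \right)} \right)} + b = - (-1 - 2^{4}) + \sqrt{73} = - (-1 - 16) + \sqrt{73} = \left(-1\right) \left(-17\right) + \sqrt{73} = 17 + \sqrt{73}$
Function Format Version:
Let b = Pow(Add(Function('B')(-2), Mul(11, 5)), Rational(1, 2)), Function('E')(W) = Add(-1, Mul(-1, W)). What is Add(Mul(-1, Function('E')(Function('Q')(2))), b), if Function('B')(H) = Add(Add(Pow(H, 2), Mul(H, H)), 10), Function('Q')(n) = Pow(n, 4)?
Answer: Add(17, Pow(73, Rational(1, 2))) ≈ 25.544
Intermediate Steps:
Function('B')(H) = Add(10, Mul(2, Pow(H, 2))) (Function('B')(H) = Add(Add(Pow(H, 2), Pow(H, 2)), 10) = Add(Mul(2, Pow(H, 2)), 10) = Add(10, Mul(2, Pow(H, 2))))
b = Pow(73, Rational(1, 2)) (b = Pow(Add(Add(10, Mul(2, Pow(-2, 2))), Mul(11, 5)), Rational(1, 2)) = Pow(Add(Add(10, Mul(2, 4)), 55), Rational(1, 2)) = Pow(Add(Add(10, 8), 55), Rational(1, 2)) = Pow(Add(18, 55), Rational(1, 2)) = Pow(73, Rational(1, 2)) ≈ 8.5440)
Add(Mul(-1, Function('E')(Function('Q')(2))), b) = Add(Mul(-1, Add(-1, Mul(-1, Pow(2, 4)))), Pow(73, Rational(1, 2))) = Add(Mul(-1, Add(-1, Mul(-1, 16))), Pow(73, Rational(1, 2))) = Add(Mul(-1, Add(-1, -16)), Pow(73, Rational(1, 2))) = Add(Mul(-1, -17), Pow(73, Rational(1, 2))) = Add(17, Pow(73, Rational(1, 2)))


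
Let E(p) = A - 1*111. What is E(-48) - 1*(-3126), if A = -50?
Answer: 2965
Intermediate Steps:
E(p) = -161 (E(p) = -50 - 1*111 = -50 - 111 = -161)
E(-48) - 1*(-3126) = -161 - 1*(-3126) = -161 + 3126 = 2965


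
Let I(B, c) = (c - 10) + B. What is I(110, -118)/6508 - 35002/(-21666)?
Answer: 56850757/35250582 ≈ 1.6128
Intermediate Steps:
I(B, c) = -10 + B + c (I(B, c) = (-10 + c) + B = -10 + B + c)
I(110, -118)/6508 - 35002/(-21666) = (-10 + 110 - 118)/6508 - 35002/(-21666) = -18*1/6508 - 35002*(-1/21666) = -9/3254 + 17501/10833 = 56850757/35250582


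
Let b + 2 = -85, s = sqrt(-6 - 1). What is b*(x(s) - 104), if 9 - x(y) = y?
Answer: 8265 + 87*I*sqrt(7) ≈ 8265.0 + 230.18*I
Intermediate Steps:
s = I*sqrt(7) (s = sqrt(-7) = I*sqrt(7) ≈ 2.6458*I)
x(y) = 9 - y
b = -87 (b = -2 - 85 = -87)
b*(x(s) - 104) = -87*((9 - I*sqrt(7)) - 104) = -87*(-95 - I*sqrt(7)) = 8265 + 87*I*sqrt(7)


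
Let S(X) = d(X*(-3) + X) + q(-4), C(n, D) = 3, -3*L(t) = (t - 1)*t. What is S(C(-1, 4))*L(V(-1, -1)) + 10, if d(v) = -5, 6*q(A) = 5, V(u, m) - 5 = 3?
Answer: 790/9 ≈ 87.778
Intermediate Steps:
V(u, m) = 8 (V(u, m) = 5 + 3 = 8)
q(A) = 5/6 (q(A) = (1/6)*5 = 5/6)
L(t) = -t*(-1 + t)/3 (L(t) = -(t - 1)*t/3 = -(-1 + t)*t/3 = -t*(-1 + t)/3)
S(X) = -25/6 (S(X) = -5 + 5/6 = -25/6)
S(C(-1, 4))*L(V(-1, -1)) + 10 = -25*8*(1 - 1*8)/18 + 10 = -25*8*(1 - 8)/18 + 10 = -25*8*(-7)/18 + 10 = -25/6*(-56/3) + 10 = 700/9 + 10 = 790/9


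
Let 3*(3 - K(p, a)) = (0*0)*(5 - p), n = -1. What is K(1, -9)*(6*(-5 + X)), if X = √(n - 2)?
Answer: -90 + 18*I*√3 ≈ -90.0 + 31.177*I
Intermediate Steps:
X = I*√3 (X = √(-1 - 2) = √(-3) = I*√3 ≈ 1.732*I)
K(p, a) = 3 (K(p, a) = 3 - 0*0*(5 - p)/3 = 3 - 0*(5 - p) = 3 - ⅓*0 = 3 + 0 = 3)
K(1, -9)*(6*(-5 + X)) = 3*(6*(-5 + I*√3)) = 3*(-30 + 6*I*√3) = -90 + 18*I*√3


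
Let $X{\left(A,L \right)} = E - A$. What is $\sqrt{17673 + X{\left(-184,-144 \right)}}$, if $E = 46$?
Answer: $\sqrt{17903} \approx 133.8$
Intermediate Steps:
$X{\left(A,L \right)} = 46 - A$
$\sqrt{17673 + X{\left(-184,-144 \right)}} = \sqrt{17673 + \left(46 - -184\right)} = \sqrt{17673 + \left(46 + 184\right)} = \sqrt{17673 + 230} = \sqrt{17903}$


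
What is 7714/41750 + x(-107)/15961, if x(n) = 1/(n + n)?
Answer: 13174156603/71301777250 ≈ 0.18477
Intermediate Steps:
x(n) = 1/(2*n)
7714/41750 + x(-107)/15961 = 7714/41750 + ((½)/(-107))/15961 = 7714*(1/41750) + ((½)*(-1/107))*(1/15961) = 3857/20875 - 1/214*1/15961 = 3857/20875 - 1/3415654 = 13174156603/71301777250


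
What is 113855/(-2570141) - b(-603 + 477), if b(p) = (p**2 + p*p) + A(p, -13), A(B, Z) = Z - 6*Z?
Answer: -11682041436/367163 ≈ -31817.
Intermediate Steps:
A(B, Z) = -5*Z (A(B, Z) = Z - 6*Z = -5*Z)
b(p) = 65 + 2*p**2 (b(p) = (p**2 + p*p) - 5*(-13) = (p**2 + p**2) + 65 = 2*p**2 + 65 = 65 + 2*p**2)
113855/(-2570141) - b(-603 + 477) = 113855/(-2570141) - (65 + 2*(-603 + 477)**2) = 113855*(-1/2570141) - (65 + 2*(-126)**2) = -16265/367163 - (65 + 2*15876) = -16265/367163 - (65 + 31752) = -16265/367163 - 1*31817 = -16265/367163 - 31817 = -11682041436/367163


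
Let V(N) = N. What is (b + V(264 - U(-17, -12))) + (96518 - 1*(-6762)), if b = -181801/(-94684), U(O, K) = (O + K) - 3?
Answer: 9807171785/94684 ≈ 1.0358e+5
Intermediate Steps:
U(O, K) = -3 + K + O (U(O, K) = (K + O) - 3 = -3 + K + O)
b = 181801/94684 (b = -181801*(-1/94684) = 181801/94684 ≈ 1.9201)
(b + V(264 - U(-17, -12))) + (96518 - 1*(-6762)) = (181801/94684 + (264 - (-3 - 12 - 17))) + (96518 - 1*(-6762)) = (181801/94684 + (264 - 1*(-32))) + (96518 + 6762) = (181801/94684 + (264 + 32)) + 103280 = (181801/94684 + 296) + 103280 = 28208265/94684 + 103280 = 9807171785/94684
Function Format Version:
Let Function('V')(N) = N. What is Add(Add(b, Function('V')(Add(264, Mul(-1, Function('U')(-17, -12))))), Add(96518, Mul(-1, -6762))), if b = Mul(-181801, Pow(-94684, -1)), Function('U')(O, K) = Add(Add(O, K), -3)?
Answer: Rational(9807171785, 94684) ≈ 1.0358e+5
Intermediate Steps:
Function('U')(O, K) = Add(-3, K, O) (Function('U')(O, K) = Add(Add(K, O), -3) = Add(-3, K, O))
b = Rational(181801, 94684) (b = Mul(-181801, Rational(-1, 94684)) = Rational(181801, 94684) ≈ 1.9201)
Add(Add(b, Function('V')(Add(264, Mul(-1, Function('U')(-17, -12))))), Add(96518, Mul(-1, -6762))) = Add(Add(Rational(181801, 94684), Add(264, Mul(-1, Add(-3, -12, -17)))), Add(96518, Mul(-1, -6762))) = Add(Add(Rational(181801, 94684), Add(264, Mul(-1, -32))), Add(96518, 6762)) = Add(Add(Rational(181801, 94684), Add(264, 32)), 103280) = Add(Add(Rational(181801, 94684), 296), 103280) = Add(Rational(28208265, 94684), 103280) = Rational(9807171785, 94684)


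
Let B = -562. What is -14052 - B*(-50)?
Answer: -42152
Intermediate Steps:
-14052 - B*(-50) = -14052 - (-562)*(-50) = -14052 - 1*28100 = -14052 - 28100 = -42152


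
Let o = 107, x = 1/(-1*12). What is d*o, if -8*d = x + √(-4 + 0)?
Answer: 107/96 - 107*I/4 ≈ 1.1146 - 26.75*I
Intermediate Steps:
x = -1/12 (x = 1/(-12) = -1/12 ≈ -0.083333)
d = 1/96 - I/4 (d = -(-1/12 + √(-4 + 0))/8 = -(-1/12 + √(-4))/8 = -(-1/12 + 2*I)/8 = 1/96 - I/4 ≈ 0.010417 - 0.25*I)
d*o = (1/96 - I/4)*107 = 107/96 - 107*I/4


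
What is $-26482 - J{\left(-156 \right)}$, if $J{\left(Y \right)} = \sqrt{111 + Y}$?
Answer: $-26482 - 3 i \sqrt{5} \approx -26482.0 - 6.7082 i$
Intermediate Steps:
$-26482 - J{\left(-156 \right)} = -26482 - \sqrt{111 - 156} = -26482 - \sqrt{-45} = -26482 - 3 i \sqrt{5}$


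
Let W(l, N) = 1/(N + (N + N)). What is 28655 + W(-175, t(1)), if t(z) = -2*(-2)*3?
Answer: 1031581/36 ≈ 28655.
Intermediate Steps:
t(z) = 12 (t(z) = 4*3 = 12)
W(l, N) = 1/(3*N) (W(l, N) = 1/(N + 2*N) = 1/(3*N))
28655 + W(-175, t(1)) = 28655 + (⅓)/12 = 28655 + (⅓)*(1/12) = 28655 + 1/36 = 1031581/36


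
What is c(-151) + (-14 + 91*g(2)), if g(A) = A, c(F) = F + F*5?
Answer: -738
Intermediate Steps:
c(F) = 6*F (c(F) = F + 5*F = 6*F)
c(-151) + (-14 + 91*g(2)) = 6*(-151) + (-14 + 91*2) = -906 + (-14 + 182) = -906 + 168 = -738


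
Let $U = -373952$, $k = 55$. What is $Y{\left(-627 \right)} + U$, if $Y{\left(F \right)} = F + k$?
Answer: $-374524$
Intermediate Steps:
$Y{\left(F \right)} = 55 + F$ ($Y{\left(F \right)} = F + 55 = 55 + F$)
$Y{\left(-627 \right)} + U = \left(55 - 627\right) - 373952 = -572 - 373952 = -374524$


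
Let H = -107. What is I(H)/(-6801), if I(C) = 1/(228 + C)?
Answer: -1/822921 ≈ -1.2152e-6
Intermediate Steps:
I(H)/(-6801) = 1/((228 - 107)*(-6801)) = -1/6801/121 = (1/121)*(-1/6801) = -1/822921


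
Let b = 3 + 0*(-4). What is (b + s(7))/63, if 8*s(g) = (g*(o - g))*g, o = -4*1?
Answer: -515/504 ≈ -1.0218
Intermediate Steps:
b = 3 (b = 3 + 0 = 3)
o = -4
s(g) = g**2*(-4 - g)/8 (s(g) = ((g*(-4 - g))*g)/8 = (g**2*(-4 - g))/8 = g**2*(-4 - g)/8)
(b + s(7))/63 = (3 + (1/8)*7**2*(-4 - 1*7))/63 = (3 + (1/8)*49*(-4 - 7))*(1/63) = (3 + (1/8)*49*(-11))*(1/63) = (3 - 539/8)*(1/63) = -515/8*1/63 = -515/504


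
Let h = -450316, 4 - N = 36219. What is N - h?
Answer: 414101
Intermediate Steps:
N = -36215 (N = 4 - 1*36219 = 4 - 36219 = -36215)
N - h = -36215 - 1*(-450316) = -36215 + 450316 = 414101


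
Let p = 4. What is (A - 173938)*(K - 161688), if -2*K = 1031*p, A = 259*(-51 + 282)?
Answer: 18685348750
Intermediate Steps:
A = 59829 (A = 259*231 = 59829)
K = -2062 (K = -1031*4/2 = -1/2*4124 = -2062)
(A - 173938)*(K - 161688) = (59829 - 173938)*(-2062 - 161688) = -114109*(-163750) = 18685348750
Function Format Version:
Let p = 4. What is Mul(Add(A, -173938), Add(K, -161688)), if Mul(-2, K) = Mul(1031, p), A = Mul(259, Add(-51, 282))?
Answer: 18685348750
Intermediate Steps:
A = 59829 (A = Mul(259, 231) = 59829)
K = -2062 (K = Mul(Rational(-1, 2), Mul(1031, 4)) = Mul(Rational(-1, 2), 4124) = -2062)
Mul(Add(A, -173938), Add(K, -161688)) = Mul(Add(59829, -173938), Add(-2062, -161688)) = Mul(-114109, -163750) = 18685348750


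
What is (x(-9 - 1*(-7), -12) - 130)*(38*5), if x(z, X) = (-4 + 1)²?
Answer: -22990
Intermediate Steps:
x(z, X) = 9 (x(z, X) = (-3)² = 9)
(x(-9 - 1*(-7), -12) - 130)*(38*5) = (9 - 130)*(38*5) = -121*190 = -22990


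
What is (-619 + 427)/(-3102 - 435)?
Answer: 64/1179 ≈ 0.054283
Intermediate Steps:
(-619 + 427)/(-3102 - 435) = -192/(-3537) = -192*(-1/3537) = 64/1179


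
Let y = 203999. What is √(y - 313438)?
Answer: I*√109439 ≈ 330.82*I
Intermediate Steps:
√(y - 313438) = √(203999 - 313438) = √(-109439) = I*√109439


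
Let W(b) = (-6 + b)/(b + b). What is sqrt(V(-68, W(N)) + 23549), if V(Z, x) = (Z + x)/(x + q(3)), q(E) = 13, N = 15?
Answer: 2*sqrt(104117055)/133 ≈ 153.44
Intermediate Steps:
W(b) = (-6 + b)/(2*b) (W(b) = (-6 + b)/((2*b)) = (-6 + b)*(1/(2*b)) = (-6 + b)/(2*b))
V(Z, x) = (Z + x)/(13 + x) (V(Z, x) = (Z + x)/(x + 13) = (Z + x)/(13 + x))
sqrt(V(-68, W(N)) + 23549) = sqrt((-68 + (1/2)*(-6 + 15)/15)/(13 + (1/2)*(-6 + 15)/15) + 23549) = sqrt((-68 + (1/2)*(1/15)*9)/(13 + (1/2)*(1/15)*9) + 23549) = sqrt((-68 + 3/10)/(13 + 3/10) + 23549) = sqrt(-677/10/(133/10) + 23549) = sqrt((10/133)*(-677/10) + 23549) = sqrt(-677/133 + 23549) = sqrt(3131340/133) = 2*sqrt(104117055)/133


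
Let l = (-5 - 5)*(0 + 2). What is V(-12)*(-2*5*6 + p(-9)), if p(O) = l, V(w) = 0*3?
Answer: 0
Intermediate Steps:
l = -20 (l = -10*2 = -20)
V(w) = 0
p(O) = -20
V(-12)*(-2*5*6 + p(-9)) = 0*(-2*5*6 - 20) = 0*(-10*6 - 20) = 0*(-60 - 20) = 0*(-80) = 0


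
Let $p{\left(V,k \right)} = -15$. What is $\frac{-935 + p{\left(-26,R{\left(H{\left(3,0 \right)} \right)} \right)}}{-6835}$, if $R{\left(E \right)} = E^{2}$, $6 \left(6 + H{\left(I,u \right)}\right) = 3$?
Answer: $\frac{190}{1367} \approx 0.13899$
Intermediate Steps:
$H{\left(I,u \right)} = - \frac{11}{2}$ ($H{\left(I,u \right)} = -6 + \frac{1}{6} \cdot 3 = -6 + \frac{1}{2} = - \frac{11}{2}$)
$\frac{-935 + p{\left(-26,R{\left(H{\left(3,0 \right)} \right)} \right)}}{-6835} = \frac{-935 - 15}{-6835} = \left(-950\right) \left(- \frac{1}{6835}\right) = \frac{190}{1367}$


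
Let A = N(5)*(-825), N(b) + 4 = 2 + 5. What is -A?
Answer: 2475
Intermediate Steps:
N(b) = 3 (N(b) = -4 + (2 + 5) = -4 + 7 = 3)
A = -2475 (A = 3*(-825) = -2475)
-A = -1*(-2475) = 2475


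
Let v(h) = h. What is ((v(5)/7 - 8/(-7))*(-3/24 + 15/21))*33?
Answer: 14157/392 ≈ 36.115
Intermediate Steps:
((v(5)/7 - 8/(-7))*(-3/24 + 15/21))*33 = ((5/7 - 8/(-7))*(-3/24 + 15/21))*33 = ((5*(1/7) - 8*(-1/7))*(-3*1/24 + 15*(1/21)))*33 = ((5/7 + 8/7)*(-1/8 + 5/7))*33 = ((13/7)*(33/56))*33 = (429/392)*33 = 14157/392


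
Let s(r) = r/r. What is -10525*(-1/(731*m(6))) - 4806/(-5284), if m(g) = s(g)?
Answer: 29563643/1931302 ≈ 15.308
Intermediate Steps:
s(r) = 1
m(g) = 1
-10525*(-1/(731*m(6))) - 4806/(-5284) = -10525/((-731*1)) - 4806/(-5284) = -10525/(-731) - 4806*(-1/5284) = -10525*(-1/731) + 2403/2642 = 10525/731 + 2403/2642 = 29563643/1931302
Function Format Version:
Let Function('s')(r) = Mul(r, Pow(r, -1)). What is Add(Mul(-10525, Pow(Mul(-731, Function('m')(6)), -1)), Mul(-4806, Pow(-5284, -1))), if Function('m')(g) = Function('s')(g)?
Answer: Rational(29563643, 1931302) ≈ 15.308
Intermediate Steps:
Function('s')(r) = 1
Function('m')(g) = 1
Add(Mul(-10525, Pow(Mul(-731, Function('m')(6)), -1)), Mul(-4806, Pow(-5284, -1))) = Add(Mul(-10525, Pow(Mul(-731, 1), -1)), Mul(-4806, Pow(-5284, -1))) = Add(Mul(-10525, Pow(-731, -1)), Mul(-4806, Rational(-1, 5284))) = Add(Mul(-10525, Rational(-1, 731)), Rational(2403, 2642)) = Add(Rational(10525, 731), Rational(2403, 2642)) = Rational(29563643, 1931302)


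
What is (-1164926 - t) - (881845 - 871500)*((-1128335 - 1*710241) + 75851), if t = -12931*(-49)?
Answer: 18233591580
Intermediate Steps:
t = 633619
(-1164926 - t) - (881845 - 871500)*((-1128335 - 1*710241) + 75851) = (-1164926 - 1*633619) - (881845 - 871500)*((-1128335 - 1*710241) + 75851) = (-1164926 - 633619) - 10345*((-1128335 - 710241) + 75851) = -1798545 - 10345*(-1838576 + 75851) = -1798545 - 10345*(-1762725) = -1798545 - 1*(-18235390125) = -1798545 + 18235390125 = 18233591580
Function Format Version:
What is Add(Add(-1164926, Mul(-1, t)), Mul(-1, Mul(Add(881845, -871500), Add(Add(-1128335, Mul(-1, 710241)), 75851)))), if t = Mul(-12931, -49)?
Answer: 18233591580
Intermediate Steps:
t = 633619
Add(Add(-1164926, Mul(-1, t)), Mul(-1, Mul(Add(881845, -871500), Add(Add(-1128335, Mul(-1, 710241)), 75851)))) = Add(Add(-1164926, Mul(-1, 633619)), Mul(-1, Mul(Add(881845, -871500), Add(Add(-1128335, Mul(-1, 710241)), 75851)))) = Add(Add(-1164926, -633619), Mul(-1, Mul(10345, Add(Add(-1128335, -710241), 75851)))) = Add(-1798545, Mul(-1, Mul(10345, Add(-1838576, 75851)))) = Add(-1798545, Mul(-1, Mul(10345, -1762725))) = Add(-1798545, Mul(-1, -18235390125)) = Add(-1798545, 18235390125) = 18233591580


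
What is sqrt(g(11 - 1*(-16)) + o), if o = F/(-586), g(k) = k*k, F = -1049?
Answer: sqrt(250950398)/586 ≈ 27.033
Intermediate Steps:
g(k) = k**2
o = 1049/586 (o = -1049/(-586) = -1049*(-1/586) = 1049/586 ≈ 1.7901)
sqrt(g(11 - 1*(-16)) + o) = sqrt((11 - 1*(-16))**2 + 1049/586) = sqrt((11 + 16)**2 + 1049/586) = sqrt(27**2 + 1049/586) = sqrt(729 + 1049/586) = sqrt(428243/586) = sqrt(250950398)/586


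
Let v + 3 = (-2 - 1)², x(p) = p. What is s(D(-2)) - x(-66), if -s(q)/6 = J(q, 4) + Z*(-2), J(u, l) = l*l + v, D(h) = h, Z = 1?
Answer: -54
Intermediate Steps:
v = 6 (v = -3 + (-2 - 1)² = -3 + (-3)² = -3 + 9 = 6)
J(u, l) = 6 + l² (J(u, l) = l*l + 6 = l² + 6 = 6 + l²)
s(q) = -120 (s(q) = -6*((6 + 4²) + 1*(-2)) = -6*((6 + 16) - 2) = -6*(22 - 2) = -6*20 = -120)
s(D(-2)) - x(-66) = -120 - 1*(-66) = -120 + 66 = -54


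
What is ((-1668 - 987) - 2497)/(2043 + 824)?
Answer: -5152/2867 ≈ -1.7970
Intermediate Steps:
((-1668 - 987) - 2497)/(2043 + 824) = (-2655 - 2497)/2867 = -5152*1/2867 = -5152/2867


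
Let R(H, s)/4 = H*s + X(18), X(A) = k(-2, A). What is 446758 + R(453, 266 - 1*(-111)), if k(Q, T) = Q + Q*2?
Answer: 1129858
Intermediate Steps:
k(Q, T) = 3*Q (k(Q, T) = Q + 2*Q = 3*Q)
X(A) = -6 (X(A) = 3*(-2) = -6)
R(H, s) = -24 + 4*H*s (R(H, s) = 4*(H*s - 6) = 4*(-6 + H*s) = -24 + 4*H*s)
446758 + R(453, 266 - 1*(-111)) = 446758 + (-24 + 4*453*(266 - 1*(-111))) = 446758 + (-24 + 4*453*(266 + 111)) = 446758 + (-24 + 4*453*377) = 446758 + (-24 + 683124) = 446758 + 683100 = 1129858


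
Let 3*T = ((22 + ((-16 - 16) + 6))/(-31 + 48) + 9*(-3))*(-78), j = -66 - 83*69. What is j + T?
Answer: -86443/17 ≈ -5084.9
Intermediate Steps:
j = -5793 (j = -66 - 5727 = -5793)
T = 12038/17 (T = (((22 + ((-16 - 16) + 6))/(-31 + 48) + 9*(-3))*(-78))/3 = (((22 + (-32 + 6))/17 - 27)*(-78))/3 = (((22 - 26)*(1/17) - 27)*(-78))/3 = ((-4*1/17 - 27)*(-78))/3 = ((-4/17 - 27)*(-78))/3 = (-463/17*(-78))/3 = (1/3)*(36114/17) = 12038/17 ≈ 708.12)
j + T = -5793 + 12038/17 = -86443/17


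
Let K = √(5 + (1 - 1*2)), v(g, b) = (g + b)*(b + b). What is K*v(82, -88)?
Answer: 2112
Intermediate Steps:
v(g, b) = 2*b*(b + g) (v(g, b) = (b + g)*(2*b) = 2*b*(b + g))
K = 2 (K = √(5 + (1 - 2)) = √(5 - 1) = √4 = 2)
K*v(82, -88) = 2*(2*(-88)*(-88 + 82)) = 2*(2*(-88)*(-6)) = 2*1056 = 2112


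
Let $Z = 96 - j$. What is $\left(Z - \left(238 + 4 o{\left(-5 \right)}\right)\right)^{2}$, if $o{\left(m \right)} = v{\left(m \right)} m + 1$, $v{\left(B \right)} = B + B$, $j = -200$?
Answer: $21316$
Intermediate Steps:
$Z = 296$ ($Z = 96 - -200 = 96 + 200 = 296$)
$v{\left(B \right)} = 2 B$
$o{\left(m \right)} = 1 + 2 m^{2}$ ($o{\left(m \right)} = 2 m m + 1 = 2 m^{2} + 1 = 1 + 2 m^{2}$)
$\left(Z - \left(238 + 4 o{\left(-5 \right)}\right)\right)^{2} = \left(296 - \left(238 + 4 \left(1 + 2 \left(-5\right)^{2}\right)\right)\right)^{2} = \left(296 - \left(238 + 4 \left(1 + 2 \cdot 25\right)\right)\right)^{2} = \left(296 - \left(238 + 4 \left(1 + 50\right)\right)\right)^{2} = \left(296 - 442\right)^{2} = \left(-146\right)^{2} = 21316$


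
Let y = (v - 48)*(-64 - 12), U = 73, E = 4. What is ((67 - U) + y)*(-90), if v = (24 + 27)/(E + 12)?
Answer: -611955/2 ≈ -3.0598e+5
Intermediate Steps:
v = 51/16 (v = (24 + 27)/(4 + 12) = 51/16 ≈ 3.1875)
y = 13623/4 (y = (51/16 - 48)*(-64 - 12) = -717/16*(-76) = 13623/4 ≈ 3405.8)
((67 - U) + y)*(-90) = ((67 - 1*73) + 13623/4)*(-90) = ((67 - 73) + 13623/4)*(-90) = (-6 + 13623/4)*(-90) = (13599/4)*(-90) = -611955/2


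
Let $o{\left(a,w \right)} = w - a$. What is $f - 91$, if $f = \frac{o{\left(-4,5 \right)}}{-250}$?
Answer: $- \frac{22759}{250} \approx -91.036$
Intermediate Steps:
$f = - \frac{9}{250}$ ($f = \frac{5 - -4}{-250} = \left(5 + 4\right) \left(- \frac{1}{250}\right) = 9 \left(- \frac{1}{250}\right) = - \frac{9}{250} \approx -0.036$)
$f - 91 = - \frac{9}{250} - 91 = - \frac{22759}{250}$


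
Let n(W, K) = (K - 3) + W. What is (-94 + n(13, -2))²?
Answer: 7396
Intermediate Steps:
n(W, K) = -3 + K + W (n(W, K) = (-3 + K) + W = -3 + K + W)
(-94 + n(13, -2))² = (-94 + (-3 - 2 + 13))² = (-94 + 8)² = (-86)² = 7396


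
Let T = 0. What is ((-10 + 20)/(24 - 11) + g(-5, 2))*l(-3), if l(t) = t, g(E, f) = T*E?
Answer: -30/13 ≈ -2.3077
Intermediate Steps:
g(E, f) = 0 (g(E, f) = 0*E = 0)
((-10 + 20)/(24 - 11) + g(-5, 2))*l(-3) = ((-10 + 20)/(24 - 11) + 0)*(-3) = (10/13 + 0)*(-3) = (10/13)*(-3) = -30/13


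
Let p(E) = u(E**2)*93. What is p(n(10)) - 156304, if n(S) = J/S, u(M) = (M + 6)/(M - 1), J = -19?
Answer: -13568657/87 ≈ -1.5596e+5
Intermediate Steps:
u(M) = (6 + M)/(-1 + M)
n(S) = -19/S
p(E) = 93*(6 + E**2)/(-1 + E**2) (p(E) = ((6 + E**2)/(-1 + E**2))*93 = 93*(6 + E**2)/(-1 + E**2))
p(n(10)) - 156304 = 93*(6 + (-19/10)**2)/(-1 + (-19/10)**2) - 156304 = 93*(6 + 361/100)/(-1 + 361/100) - 156304 = 93*(961/100)/(261/100) - 156304 = 93*(100/261)*(961/100) - 156304 = 29791/87 - 156304 = -13568657/87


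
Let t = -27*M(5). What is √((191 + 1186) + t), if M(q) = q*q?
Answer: 3*√78 ≈ 26.495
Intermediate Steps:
M(q) = q²
t = -675 (t = -27*5² = -27*25 = -675)
√((191 + 1186) + t) = √((191 + 1186) - 675) = √(1377 - 675) = √702 = 3*√78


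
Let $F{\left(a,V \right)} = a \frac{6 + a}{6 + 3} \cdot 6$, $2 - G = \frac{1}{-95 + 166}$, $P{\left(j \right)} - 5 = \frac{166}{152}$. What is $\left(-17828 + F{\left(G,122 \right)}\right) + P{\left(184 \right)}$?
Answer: $- \frac{6823807417}{383116} \approx -17811.0$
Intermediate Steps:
$P{\left(j \right)} = \frac{463}{76}$ ($P{\left(j \right)} = 5 + \frac{166}{152} = 5 + 166 \cdot \frac{1}{152} = 5 + \frac{83}{76} = \frac{463}{76}$)
$G = \frac{141}{71}$ ($G = 2 - \frac{1}{-95 + 166} = 2 - \frac{1}{71} = \frac{141}{71} \approx 1.9859$)
$F{\left(a,V \right)} = 6 a \left(\frac{2}{3} + \frac{a}{9}\right)$ ($F{\left(a,V \right)} = a \frac{6 + a}{9} \cdot 6 = a \left(6 + a\right) \frac{1}{9} \cdot 6 = a \left(\frac{2}{3} + \frac{a}{9}\right) 6 = 6 a \left(\frac{2}{3} + \frac{a}{9}\right)$)
$\left(-17828 + F{\left(G,122 \right)}\right) + P{\left(184 \right)} = \left(-17828 + \frac{2}{3} \cdot \frac{141}{71} \left(6 + \frac{141}{71}\right)\right) + \frac{463}{76} = \left(-17828 + \frac{2}{3} \cdot \frac{141}{71} \cdot \frac{567}{71}\right) + \frac{463}{76} = \left(-17828 + \frac{53298}{5041}\right) + \frac{463}{76} = - \frac{89817650}{5041} + \frac{463}{76} = - \frac{6823807417}{383116}$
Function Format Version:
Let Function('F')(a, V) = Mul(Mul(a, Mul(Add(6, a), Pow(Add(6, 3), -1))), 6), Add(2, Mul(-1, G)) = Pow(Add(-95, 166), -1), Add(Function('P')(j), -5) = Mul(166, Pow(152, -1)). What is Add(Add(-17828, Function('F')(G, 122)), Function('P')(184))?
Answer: Rational(-6823807417, 383116) ≈ -17811.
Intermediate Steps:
Function('P')(j) = Rational(463, 76) (Function('P')(j) = Add(5, Mul(166, Pow(152, -1))) = Add(5, Mul(166, Rational(1, 152))) = Add(5, Rational(83, 76)) = Rational(463, 76))
G = Rational(141, 71) (G = Add(2, Mul(-1, Pow(Add(-95, 166), -1))) = Add(2, Mul(-1, Pow(71, -1))) = Add(2, Mul(-1, Rational(1, 71))) = Add(2, Rational(-1, 71)) = Rational(141, 71) ≈ 1.9859)
Function('F')(a, V) = Mul(6, a, Add(Rational(2, 3), Mul(Rational(1, 9), a))) (Function('F')(a, V) = Mul(Mul(a, Mul(Add(6, a), Pow(9, -1))), 6) = Mul(Mul(a, Mul(Add(6, a), Rational(1, 9))), 6) = Mul(Mul(a, Add(Rational(2, 3), Mul(Rational(1, 9), a))), 6) = Mul(6, a, Add(Rational(2, 3), Mul(Rational(1, 9), a))))
Add(Add(-17828, Function('F')(G, 122)), Function('P')(184)) = Add(Add(-17828, Mul(Rational(2, 3), Rational(141, 71), Add(6, Rational(141, 71)))), Rational(463, 76)) = Add(Add(-17828, Mul(Rational(2, 3), Rational(141, 71), Rational(567, 71))), Rational(463, 76)) = Add(Add(-17828, Rational(53298, 5041)), Rational(463, 76)) = Add(Rational(-89817650, 5041), Rational(463, 76)) = Rational(-6823807417, 383116)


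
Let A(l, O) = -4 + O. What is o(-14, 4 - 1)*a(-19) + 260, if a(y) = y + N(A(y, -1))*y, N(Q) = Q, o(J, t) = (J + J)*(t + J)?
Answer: 23668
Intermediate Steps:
o(J, t) = 2*J*(J + t) (o(J, t) = (2*J)*(J + t) = 2*J*(J + t))
a(y) = -4*y (a(y) = y + (-4 - 1)*y = y - 5*y = -4*y)
o(-14, 4 - 1)*a(-19) + 260 = (2*(-14)*(-14 + (4 - 1)))*(-4*(-19)) + 260 = (2*(-14)*(-14 + 3))*76 + 260 = (2*(-14)*(-11))*76 + 260 = 308*76 + 260 = 23408 + 260 = 23668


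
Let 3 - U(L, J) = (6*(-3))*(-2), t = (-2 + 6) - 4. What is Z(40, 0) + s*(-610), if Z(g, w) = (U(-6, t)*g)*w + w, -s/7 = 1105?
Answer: 4718350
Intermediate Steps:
t = 0 (t = 4 - 4 = 0)
s = -7735 (s = -7*1105 = -7735)
U(L, J) = -33 (U(L, J) = 3 - 6*(-3)*(-2) = 3 - (-18)*(-2) = 3 - 1*36 = 3 - 36 = -33)
Z(g, w) = w - 33*g*w (Z(g, w) = (-33*g)*w + w = -33*g*w + w = w - 33*g*w)
Z(40, 0) + s*(-610) = 0*(1 - 33*40) - 7735*(-610) = 0*(1 - 1320) + 4718350 = 0*(-1319) + 4718350 = 0 + 4718350 = 4718350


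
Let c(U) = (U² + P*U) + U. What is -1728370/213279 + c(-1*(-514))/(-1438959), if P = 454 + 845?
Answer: -895304684438/102299912187 ≈ -8.7518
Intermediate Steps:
P = 1299
c(U) = U² + 1300*U (c(U) = (U² + 1299*U) + U = U² + 1300*U)
-1728370/213279 + c(-1*(-514))/(-1438959) = -1728370/213279 + ((-1*(-514))*(1300 - 1*(-514)))/(-1438959) = -1728370*1/213279 + (514*(1300 + 514))*(-1/1438959) = -1728370/213279 + (514*1814)*(-1/1438959) = -1728370/213279 + 932396*(-1/1438959) = -1728370/213279 - 932396/1438959 = -895304684438/102299912187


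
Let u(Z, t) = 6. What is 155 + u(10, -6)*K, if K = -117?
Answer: -547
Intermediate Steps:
155 + u(10, -6)*K = 155 + 6*(-117) = 155 - 702 = -547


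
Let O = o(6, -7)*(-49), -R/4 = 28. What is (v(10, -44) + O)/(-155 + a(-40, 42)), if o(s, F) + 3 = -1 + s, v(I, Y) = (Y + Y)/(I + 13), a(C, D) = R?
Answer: 2342/6141 ≈ 0.38137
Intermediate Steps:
R = -112 (R = -4*28 = -112)
a(C, D) = -112
v(I, Y) = 2*Y/(13 + I) (v(I, Y) = (2*Y)/(13 + I) = 2*Y/(13 + I))
o(s, F) = -4 + s (o(s, F) = -3 + (-1 + s) = -4 + s)
O = -98 (O = (-4 + 6)*(-49) = 2*(-49) = -98)
(v(10, -44) + O)/(-155 + a(-40, 42)) = (2*(-44)/(13 + 10) - 98)/(-155 - 112) = (2*(-44)/23 - 98)/(-267) = (2*(-44)*(1/23) - 98)*(-1/267) = (-88/23 - 98)*(-1/267) = -2342/23*(-1/267) = 2342/6141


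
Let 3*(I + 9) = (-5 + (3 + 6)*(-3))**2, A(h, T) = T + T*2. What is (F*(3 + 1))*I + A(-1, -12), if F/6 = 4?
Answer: 31868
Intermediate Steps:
F = 24 (F = 6*4 = 24)
A(h, T) = 3*T (A(h, T) = T + 2*T = 3*T)
I = 997/3 (I = -9 + (-5 + (3 + 6)*(-3))**2/3 = -9 + (-5 + 9*(-3))**2/3 = -9 + (-5 - 27)**2/3 = -9 + (1/3)*(-32)**2 = -9 + (1/3)*1024 = -9 + 1024/3 = 997/3 ≈ 332.33)
(F*(3 + 1))*I + A(-1, -12) = (24*(3 + 1))*(997/3) + 3*(-12) = (24*4)*(997/3) - 36 = 96*(997/3) - 36 = 31904 - 36 = 31868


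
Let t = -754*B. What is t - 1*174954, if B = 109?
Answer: -257140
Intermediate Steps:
t = -82186 (t = -754*109 = -82186)
t - 1*174954 = -82186 - 1*174954 = -82186 - 174954 = -257140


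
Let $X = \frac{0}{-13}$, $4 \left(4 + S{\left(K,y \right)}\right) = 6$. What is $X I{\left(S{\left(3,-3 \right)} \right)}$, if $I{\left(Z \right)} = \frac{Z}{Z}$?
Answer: $0$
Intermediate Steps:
$S{\left(K,y \right)} = - \frac{5}{2}$ ($S{\left(K,y \right)} = -4 + \frac{1}{4} \cdot 6 = -4 + \frac{3}{2} = - \frac{5}{2}$)
$I{\left(Z \right)} = 1$
$X = 0$ ($X = 0 \left(- \frac{1}{13}\right) = 0$)
$X I{\left(S{\left(3,-3 \right)} \right)} = 0 \cdot 1 = 0$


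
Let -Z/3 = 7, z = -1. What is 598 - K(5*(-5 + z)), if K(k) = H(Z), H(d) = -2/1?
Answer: 600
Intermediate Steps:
Z = -21 (Z = -3*7 = -21)
H(d) = -2 (H(d) = -2*1 = -2)
K(k) = -2
598 - K(5*(-5 + z)) = 598 - 1*(-2) = 598 + 2 = 600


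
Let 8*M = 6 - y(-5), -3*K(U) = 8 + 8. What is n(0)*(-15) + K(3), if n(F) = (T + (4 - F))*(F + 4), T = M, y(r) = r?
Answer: -1967/6 ≈ -327.83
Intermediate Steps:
K(U) = -16/3 (K(U) = -(8 + 8)/3 = -1/3*16 = -16/3)
M = 11/8 (M = (6 - 1*(-5))/8 = (6 + 5)/8 = (1/8)*11 = 11/8 ≈ 1.3750)
T = 11/8 ≈ 1.3750
n(F) = (4 + F)*(43/8 - F) (n(F) = (11/8 + (4 - F))*(F + 4) = (43/8 - F)*(4 + F) = (4 + F)*(43/8 - F))
n(0)*(-15) + K(3) = (43/2 - 1*0**2 + (11/8)*0)*(-15) - 16/3 = (43/2 - 1*0 + 0)*(-15) - 16/3 = (43/2 + 0 + 0)*(-15) - 16/3 = (43/2)*(-15) - 16/3 = -645/2 - 16/3 = -1967/6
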